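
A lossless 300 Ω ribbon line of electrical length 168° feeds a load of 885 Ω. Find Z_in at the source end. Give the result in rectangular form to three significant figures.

Z_in ≈ 664 + j353 Ω

tan(βl) = tan(168°) = -0.213
Z_in = Z_0·(Z_L + jZ_0·tanβl)/(Z_0 + jZ_L·tanβl)
     = 300·(885 − j63.8)/(300 − j188)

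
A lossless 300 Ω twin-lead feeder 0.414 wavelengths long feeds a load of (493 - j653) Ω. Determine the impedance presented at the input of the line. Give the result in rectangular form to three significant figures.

βl = 2π × 0.414 = 149°
tan(βl) = tan(149°) = -0.6
Z_in = Z_0·(Z_L + jZ_0·tanβl)/(Z_0 + jZ_L·tanβl)
     = 300·(493 − j833)/(-91.7 − j296)

Z_in ≈ 629 + j695 Ω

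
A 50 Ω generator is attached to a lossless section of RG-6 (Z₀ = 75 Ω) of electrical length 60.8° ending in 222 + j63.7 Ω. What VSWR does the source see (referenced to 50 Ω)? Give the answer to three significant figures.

tan(βl) = 1.79
Z_in = Z_0·(Z_L + jZ_0·tanβl)/(Z_0 + jZ_L·tanβl) = 32.9 − j45.1 Ω
Γ_s = (Z_in − Z_s)/(Z_in + Z_s) = (-17.1 − j45.1)/(82.9 − j45.1), |Γ_s| = 0.511
VSWR = (1 + |Γ_s|)/(1 − |Γ_s|)

VSWR ≈ 3.09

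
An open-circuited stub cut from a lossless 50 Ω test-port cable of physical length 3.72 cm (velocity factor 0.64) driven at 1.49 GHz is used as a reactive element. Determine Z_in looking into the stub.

λ = v/f = 0.64·c / 1.49 GHz = 0.129 m
βl = 2π·l/λ = 2π × 0.289 = 104°
tan(βl) = -4.03
For an open-circuited stub, Z_in = −jZ_0·cot(βl) = −jZ_0/tan(βl)

Z_in ≈ +j12.4 Ω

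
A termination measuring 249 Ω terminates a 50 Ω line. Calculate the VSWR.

Γ = (249 − 50)/(249 + 50) = 0.666
VSWR = (1 + 0.666)/(1 − 0.666)

VSWR ≈ 4.98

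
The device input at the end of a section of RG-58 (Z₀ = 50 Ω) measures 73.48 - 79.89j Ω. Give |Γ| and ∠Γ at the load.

Γ = (Z_L − Z_0)/(Z_L + Z_0) = (23.48 − j79.89)/(123.5 − j79.89)
|Γ| = 83.3/147 = 0.566

Γ ≈ 0.566 ∠ -40.7°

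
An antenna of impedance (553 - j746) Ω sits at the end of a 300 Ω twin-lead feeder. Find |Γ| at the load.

Γ = (Z_L − Z_0)/(Z_L + Z_0) = (253 − j746)/(853 − j746)
|Γ| = 788/1130

|Γ| ≈ 0.695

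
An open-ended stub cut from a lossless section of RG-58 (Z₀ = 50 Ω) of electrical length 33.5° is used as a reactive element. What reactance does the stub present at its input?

tan(βl) = 0.662
For an open-ended stub, Z_in = −jZ_0·cot(βl) = −jZ_0/tan(βl)

X_in ≈ -75.5 Ω (capacitive)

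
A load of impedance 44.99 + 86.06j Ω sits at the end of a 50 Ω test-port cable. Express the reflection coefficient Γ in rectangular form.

Γ ≈ 0.422 + j0.524

Γ = (Z_L − Z_0)/(Z_L + Z_0) = (-5.01 + j86.06)/(94.99 + j86.06)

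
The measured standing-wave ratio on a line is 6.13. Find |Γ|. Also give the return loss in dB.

|Γ| = (S − 1)/(S + 1) = (6.13 − 1)/(6.13 + 1) = 5.13/7.13
RL = −20·log₁₀|Γ| = −20·log₁₀(0.719)

|Γ| ≈ 0.719; return loss ≈ 2.86 dB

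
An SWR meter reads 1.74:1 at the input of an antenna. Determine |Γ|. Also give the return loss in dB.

|Γ| ≈ 0.27; return loss ≈ 11.4 dB

|Γ| = (S − 1)/(S + 1) = (1.74 − 1)/(1.74 + 1) = 0.74/2.74
RL = −20·log₁₀|Γ| = −20·log₁₀(0.27)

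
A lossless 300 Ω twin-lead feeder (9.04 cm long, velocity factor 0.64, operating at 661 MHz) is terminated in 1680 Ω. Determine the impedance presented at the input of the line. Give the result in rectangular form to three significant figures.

Z_in ≈ 62 + j117 Ω

λ = v/f = 0.64·c / 661 MHz = 0.29 m
βl = 2π·l/λ = 2π × 0.311 = 112°
tan(βl) = tan(112°) = -2.47
Z_in = Z_0·(Z_L + jZ_0·tanβl)/(Z_0 + jZ_L·tanβl)
     = 300·(1680 − j741)/(300 − j4150)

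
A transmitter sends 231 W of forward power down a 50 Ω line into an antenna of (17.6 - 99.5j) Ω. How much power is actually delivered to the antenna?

|Γ| = |(-32.4 − j99.5)/(67.6 − j99.5)| = 0.87
|Γ|² = 0.757
P_refl = |Γ|²·P_inc = 175 W, P_del = (1 − |Γ|²)·P_inc = 56.2 W

P_delivered ≈ 56.2 W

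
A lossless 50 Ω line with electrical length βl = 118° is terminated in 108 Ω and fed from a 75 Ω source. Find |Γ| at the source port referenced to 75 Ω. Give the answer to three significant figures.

tan(βl) = -1.88
Z_in = Z_0·(Z_L + jZ_0·tanβl)/(Z_0 + jZ_L·tanβl) = 28 + j19.7 Ω
Γ_s = (Z_in − Z_s)/(Z_in + Z_s) = (-47 + j19.7)/(103 + j19.7), |Γ_s| = 0.486

|Γ| ≈ 0.486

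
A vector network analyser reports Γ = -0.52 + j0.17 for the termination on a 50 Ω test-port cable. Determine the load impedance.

Z_L ≈ 15 + j7.27 Ω

Z_L = Z_0·(1 + Γ)/(1 − Γ) = 50·(0.48 + j0.17)/(1.52 − j0.17)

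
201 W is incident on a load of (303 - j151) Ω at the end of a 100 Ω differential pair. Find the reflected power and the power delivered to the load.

|Γ| = |(203 − j151)/(403 − j151)| = 0.588
|Γ|² = 0.346
P_refl = |Γ|²·P_inc = 69.5 W, P_del = (1 − |Γ|²)·P_inc = 132 W

P_reflected ≈ 69.5 W; P_delivered ≈ 132 W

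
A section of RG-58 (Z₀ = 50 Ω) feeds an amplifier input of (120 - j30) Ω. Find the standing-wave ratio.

VSWR ≈ 2.58

Γ = (Z_L − Z_0)/(Z_L + Z_0) = (70 − j30)/(170 − j30)
|Γ| = 76.2/173 = 0.441
VSWR = (1 + |Γ|)/(1 − |Γ|) = 1.44/0.559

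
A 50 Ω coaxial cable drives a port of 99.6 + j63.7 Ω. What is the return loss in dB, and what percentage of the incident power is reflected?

RL ≈ 6.08 dB; 24.7% of incident power reflected

Γ = (49.6 + j63.7)/(149.6 + j63.7), |Γ| = 0.497
RL = −20·log₁₀(0.497) = 6.08 dB
P_refl/P_inc = |Γ|² = 0.247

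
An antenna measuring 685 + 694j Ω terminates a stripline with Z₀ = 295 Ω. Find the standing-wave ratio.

VSWR ≈ 4.93

Γ = (Z_L − Z_0)/(Z_L + Z_0) = (390 + j694)/(980 + j694)
|Γ| = 796/1200 = 0.663
VSWR = (1 + |Γ|)/(1 − |Γ|) = 1.66/0.337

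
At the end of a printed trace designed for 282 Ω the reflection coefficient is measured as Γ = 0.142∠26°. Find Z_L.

Z_L ≈ 361 + j45.9 Ω

Z_L = Z_0·(1 + Γ)/(1 − Γ) = 282·(1.13 + j0.0622)/(0.872 − j0.0622)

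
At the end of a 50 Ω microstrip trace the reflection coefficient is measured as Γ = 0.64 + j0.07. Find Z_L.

Z_L = Z_0·(1 + Γ)/(1 − Γ) = 50·(1.64 + j0.07)/(0.36 − j0.07)

Z_L ≈ 218 + j52 Ω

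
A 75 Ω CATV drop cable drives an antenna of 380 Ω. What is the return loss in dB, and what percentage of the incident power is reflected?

Γ = (380 − 75)/(380 + 75) = 0.67
RL = −20·log₁₀(0.67) = 3.47 dB
P_refl/P_inc = |Γ|² = 0.449

RL ≈ 3.47 dB; 44.9% of incident power reflected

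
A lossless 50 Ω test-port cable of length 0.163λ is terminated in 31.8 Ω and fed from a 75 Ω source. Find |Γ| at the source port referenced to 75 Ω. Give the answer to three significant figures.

βl = 2π × 0.163 = 58.7°
tan(βl) = 1.64
Z_in = Z_0·(Z_L + jZ_0·tanβl)/(Z_0 + jZ_L·tanβl) = 56.2 + j23.4 Ω
Γ_s = (Z_in − Z_s)/(Z_in + Z_s) = (-18.8 + j23.4)/(131 + j23.4), |Γ_s| = 0.225

|Γ| ≈ 0.225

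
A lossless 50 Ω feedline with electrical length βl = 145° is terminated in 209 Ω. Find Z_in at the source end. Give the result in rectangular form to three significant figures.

Z_in ≈ 32.6 + j60.3 Ω

tan(βl) = tan(145°) = -0.7
Z_in = Z_0·(Z_L + jZ_0·tanβl)/(Z_0 + jZ_L·tanβl)
     = 50·(209 − j35)/(50 − j146)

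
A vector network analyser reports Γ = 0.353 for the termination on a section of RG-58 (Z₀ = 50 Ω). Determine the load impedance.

Z_L = Z_0·(1 + Γ)/(1 − Γ) = 50·(1.35)/(0.647)

Z_L ≈ 105 Ω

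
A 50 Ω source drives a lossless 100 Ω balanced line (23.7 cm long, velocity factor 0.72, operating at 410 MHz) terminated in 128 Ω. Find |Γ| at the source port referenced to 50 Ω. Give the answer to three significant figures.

|Γ| ≈ 0.424

λ = v/f = 0.72·c / 410 MHz = 0.527 m
βl = 2π·l/λ = 2π × 0.45 = 162°
tan(βl) = -0.326
Z_in = Z_0·(Z_L + jZ_0·tanβl)/(Z_0 + jZ_L·tanβl) = 121 + j17.7 Ω
Γ_s = (Z_in − Z_s)/(Z_in + Z_s) = (70.6 + j17.7)/(171 + j17.7), |Γ_s| = 0.424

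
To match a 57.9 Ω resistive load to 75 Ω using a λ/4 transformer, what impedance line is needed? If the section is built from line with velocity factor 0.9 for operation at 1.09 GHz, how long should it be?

Z_qwt ≈ 65.9 Ω; length ≈ 6.19 cm

Z_qwt = √(Z_0·R_L) = √(75 × 57.9) = √4342
λ = 0.9·c/f = 0.248 m, so l = λ/4 = 0.0619 m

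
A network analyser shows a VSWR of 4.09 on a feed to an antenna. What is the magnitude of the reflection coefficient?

|Γ| ≈ 0.607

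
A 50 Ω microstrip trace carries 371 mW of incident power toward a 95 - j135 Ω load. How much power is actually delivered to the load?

|Γ| = |(45 − j135)/(145 − j135)| = 0.718
|Γ|² = 0.516
P_refl = |Γ|²·P_inc = 191 mW, P_del = (1 − |Γ|²)·P_inc = 180 mW

P_delivered ≈ 180 mW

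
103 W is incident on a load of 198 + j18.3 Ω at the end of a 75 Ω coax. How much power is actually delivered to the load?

|Γ| = |(123 + j18.3)/(273 + j18.3)| = 0.454
|Γ|² = 0.207
P_refl = |Γ|²·P_inc = 21.3 W, P_del = (1 − |Γ|²)·P_inc = 81.7 W

P_delivered ≈ 81.7 W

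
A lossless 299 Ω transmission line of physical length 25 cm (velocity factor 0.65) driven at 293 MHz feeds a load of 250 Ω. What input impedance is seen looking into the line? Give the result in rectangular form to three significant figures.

λ = v/f = 0.65·c / 293 MHz = 0.666 m
βl = 2π·l/λ = 2π × 0.376 = 135°
tan(βl) = tan(135°) = -0.992
Z_in = Z_0·(Z_L + jZ_0·tanβl)/(Z_0 + jZ_L·tanβl)
     = 299·(250 − j297)/(299 − j248)

Z_in ≈ 294 − j52.9 Ω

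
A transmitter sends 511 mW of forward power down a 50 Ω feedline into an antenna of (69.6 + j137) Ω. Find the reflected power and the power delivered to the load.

P_reflected ≈ 296 mW; P_delivered ≈ 215 mW

|Γ| = |(19.6 + j137)/(119.6 + j137)| = 0.761
|Γ|² = 0.579
P_refl = |Γ|²·P_inc = 296 mW, P_del = (1 − |Γ|²)·P_inc = 215 mW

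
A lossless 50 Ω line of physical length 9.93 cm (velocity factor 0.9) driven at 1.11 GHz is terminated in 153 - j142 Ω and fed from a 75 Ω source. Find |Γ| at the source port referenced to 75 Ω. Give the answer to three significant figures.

λ = v/f = 0.9·c / 1.11 GHz = 0.243 m
βl = 2π·l/λ = 2π × 0.408 = 147°
tan(βl) = -0.65
Z_in = Z_0·(Z_L + jZ_0·tanβl)/(Z_0 + jZ_L·tanβl) = 46.5 + j96.7 Ω
Γ_s = (Z_in − Z_s)/(Z_in + Z_s) = (-28.5 + j96.7)/(122 + j96.7), |Γ_s| = 0.649

|Γ| ≈ 0.649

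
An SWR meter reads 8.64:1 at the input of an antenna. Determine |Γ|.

|Γ| = (S − 1)/(S + 1) = (8.64 − 1)/(8.64 + 1) = 7.64/9.64

|Γ| ≈ 0.793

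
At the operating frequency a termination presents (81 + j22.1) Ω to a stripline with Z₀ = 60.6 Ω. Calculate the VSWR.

VSWR ≈ 1.53

Γ = (Z_L − Z_0)/(Z_L + Z_0) = (20.4 + j22.1)/(141.6 + j22.1)
|Γ| = 30.1/143 = 0.21
VSWR = (1 + |Γ|)/(1 − |Γ|) = 1.21/0.79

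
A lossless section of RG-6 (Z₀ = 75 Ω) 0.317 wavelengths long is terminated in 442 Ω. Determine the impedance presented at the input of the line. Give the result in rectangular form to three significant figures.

Z_in ≈ 15.2 + j32.4 Ω

βl = 2π × 0.317 = 114°
tan(βl) = tan(114°) = -2.23
Z_in = Z_0·(Z_L + jZ_0·tanβl)/(Z_0 + jZ_L·tanβl)
     = 75·(442 − j168)/(75 − j987)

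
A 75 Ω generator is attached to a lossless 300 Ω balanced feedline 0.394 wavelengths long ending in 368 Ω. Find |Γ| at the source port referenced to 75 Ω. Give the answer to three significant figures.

βl = 2π × 0.394 = 142°
tan(βl) = -0.786
Z_in = Z_0·(Z_L + jZ_0·tanβl)/(Z_0 + jZ_L·tanβl) = 309 + j61.7 Ω
Γ_s = (Z_in − Z_s)/(Z_in + Z_s) = (234 + j61.7)/(384 + j61.7), |Γ_s| = 0.622

|Γ| ≈ 0.622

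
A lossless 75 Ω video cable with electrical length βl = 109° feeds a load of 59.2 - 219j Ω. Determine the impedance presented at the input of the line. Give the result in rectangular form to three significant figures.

Z_in ≈ 9.12 + j55.6 Ω

tan(βl) = tan(109°) = -2.9
Z_in = Z_0·(Z_L + jZ_0·tanβl)/(Z_0 + jZ_L·tanβl)
     = 75·(59.2 − j437)/(-561 − j172)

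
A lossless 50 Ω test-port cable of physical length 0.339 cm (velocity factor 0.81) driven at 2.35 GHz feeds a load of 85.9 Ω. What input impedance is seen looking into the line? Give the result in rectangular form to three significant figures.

λ = v/f = 0.81·c / 2.35 GHz = 0.103 m
βl = 2π·l/λ = 2π × 0.0328 = 11.8°
tan(βl) = tan(11.8°) = 0.209
Z_in = Z_0·(Z_L + jZ_0·tanβl)/(Z_0 + jZ_L·tanβl)
     = 50·(85.9 + j10.4)/(50 + j17.9)

Z_in ≈ 79.4 − j18.1 Ω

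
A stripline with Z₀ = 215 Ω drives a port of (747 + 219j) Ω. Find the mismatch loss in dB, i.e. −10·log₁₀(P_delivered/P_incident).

mismatch loss ≈ 1.8 dB

Γ = (532 + j219)/(962 + j219), |Γ| = 0.583
|Γ|² = 0.34, so P_del/P_inc = 1 − |Γ|² = 0.66
ML = −10·log₁₀(1 − |Γ|²)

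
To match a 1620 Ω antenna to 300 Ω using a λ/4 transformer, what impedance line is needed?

Z_qwt ≈ 697 Ω

Z_qwt = √(Z_0·R_L) = √(300 × 1620) = √486000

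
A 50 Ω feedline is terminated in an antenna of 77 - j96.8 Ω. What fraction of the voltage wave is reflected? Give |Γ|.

|Γ| ≈ 0.629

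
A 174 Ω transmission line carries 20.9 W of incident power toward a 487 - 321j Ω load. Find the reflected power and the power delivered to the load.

P_reflected ≈ 7.78 W; P_delivered ≈ 13.1 W

|Γ| = |(313 − j321)/(661 − j321)| = 0.61
|Γ|² = 0.372
P_refl = |Γ|²·P_inc = 7.78 W, P_del = (1 − |Γ|²)·P_inc = 13.1 W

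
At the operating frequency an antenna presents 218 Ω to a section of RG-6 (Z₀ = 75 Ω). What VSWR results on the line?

VSWR ≈ 2.91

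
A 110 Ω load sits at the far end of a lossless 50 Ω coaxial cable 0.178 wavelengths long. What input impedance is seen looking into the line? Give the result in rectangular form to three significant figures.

Z_in ≈ 26.8 − j18.4 Ω

βl = 2π × 0.178 = 64.1°
tan(βl) = tan(64.1°) = 2.06
Z_in = Z_0·(Z_L + jZ_0·tanβl)/(Z_0 + jZ_L·tanβl)
     = 50·(110 + j103)/(50 + j226)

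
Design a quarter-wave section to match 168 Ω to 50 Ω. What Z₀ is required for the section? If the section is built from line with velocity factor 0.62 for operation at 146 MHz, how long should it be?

Z_qwt ≈ 91.7 Ω; length ≈ 31.8 cm

Z_qwt = √(Z_0·R_L) = √(50 × 168) = √8400
λ = 0.62·c/f = 1.27 m, so l = λ/4 = 0.318 m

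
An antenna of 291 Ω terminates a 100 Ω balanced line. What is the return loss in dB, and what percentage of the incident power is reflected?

RL ≈ 6.22 dB; 23.9% of incident power reflected

Γ = (291 − 100)/(291 + 100) = 0.488
RL = −20·log₁₀(0.488) = 6.22 dB
P_refl/P_inc = |Γ|² = 0.239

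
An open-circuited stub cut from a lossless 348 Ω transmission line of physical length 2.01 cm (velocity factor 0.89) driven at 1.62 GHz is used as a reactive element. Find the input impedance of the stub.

λ = v/f = 0.89·c / 1.62 GHz = 0.165 m
βl = 2π·l/λ = 2π × 0.122 = 43.9°
tan(βl) = 0.962
For an open-circuited stub, Z_in = −jZ_0·cot(βl) = −jZ_0/tan(βl)

Z_in ≈ −j362 Ω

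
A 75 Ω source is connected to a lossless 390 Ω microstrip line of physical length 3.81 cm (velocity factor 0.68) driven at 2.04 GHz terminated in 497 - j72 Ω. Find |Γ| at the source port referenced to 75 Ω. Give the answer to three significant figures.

|Γ| ≈ 0.725

λ = v/f = 0.68·c / 2.04 GHz = 0.1 m
βl = 2π·l/λ = 2π × 0.381 = 137°
tan(βl) = -0.927
Z_in = Z_0·(Z_L + jZ_0·tanβl)/(Z_0 + jZ_L·tanβl) = 444 + j109 Ω
Γ_s = (Z_in − Z_s)/(Z_in + Z_s) = (369 + j109)/(519 + j109), |Γ_s| = 0.725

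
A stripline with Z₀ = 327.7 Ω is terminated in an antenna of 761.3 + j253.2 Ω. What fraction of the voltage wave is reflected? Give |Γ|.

|Γ| ≈ 0.449

Γ = (Z_L − Z_0)/(Z_L + Z_0) = (433.6 + j253.2)/(1089 + j253.2)
|Γ| = 502/1120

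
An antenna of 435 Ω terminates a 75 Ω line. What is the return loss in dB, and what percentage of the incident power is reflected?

Γ = (435 − 75)/(435 + 75) = 0.706
RL = −20·log₁₀(0.706) = 3.03 dB
P_refl/P_inc = |Γ|² = 0.498

RL ≈ 3.03 dB; 49.8% of incident power reflected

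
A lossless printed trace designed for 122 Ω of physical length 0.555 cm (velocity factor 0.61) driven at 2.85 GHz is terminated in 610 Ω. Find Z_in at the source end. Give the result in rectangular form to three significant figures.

λ = v/f = 0.61·c / 2.85 GHz = 0.0642 m
βl = 2π·l/λ = 2π × 0.0864 = 31.1°
tan(βl) = tan(31.1°) = 0.604
Z_in = Z_0·(Z_L + jZ_0·tanβl)/(Z_0 + jZ_L·tanβl)
     = 122·(610 + j73.6)/(122 + j368)

Z_in ≈ 82.3 − j175 Ω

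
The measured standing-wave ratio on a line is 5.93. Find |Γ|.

|Γ| = (S − 1)/(S + 1) = (5.93 − 1)/(5.93 + 1) = 4.93/6.93

|Γ| ≈ 0.711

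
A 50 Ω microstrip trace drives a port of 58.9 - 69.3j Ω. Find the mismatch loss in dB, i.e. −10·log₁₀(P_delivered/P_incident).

mismatch loss ≈ 1.51 dB

Γ = (8.9 − j69.3)/(108.9 − j69.3), |Γ| = 0.541
|Γ|² = 0.293, so P_del/P_inc = 1 − |Γ|² = 0.707
ML = −10·log₁₀(1 − |Γ|²)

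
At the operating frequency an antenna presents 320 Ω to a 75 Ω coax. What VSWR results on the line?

For a purely resistive load, VSWR = R_L/Z_0 or Z_0/R_L (whichever > 1) = 320/75

VSWR ≈ 4.27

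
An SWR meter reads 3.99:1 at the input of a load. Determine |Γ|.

|Γ| ≈ 0.599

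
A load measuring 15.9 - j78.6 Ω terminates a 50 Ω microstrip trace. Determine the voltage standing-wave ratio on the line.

Γ = (Z_L − Z_0)/(Z_L + Z_0) = (-34.1 − j78.6)/(65.9 − j78.6)
|Γ| = 85.7/103 = 0.835
VSWR = (1 + |Γ|)/(1 − |Γ|) = 1.84/0.165

VSWR ≈ 11.1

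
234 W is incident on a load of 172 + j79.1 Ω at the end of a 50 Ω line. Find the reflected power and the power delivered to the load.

P_reflected ≈ 89.1 W; P_delivered ≈ 145 W

|Γ| = |(122 + j79.1)/(222 + j79.1)| = 0.617
|Γ|² = 0.381
P_refl = |Γ|²·P_inc = 89.1 W, P_del = (1 − |Γ|²)·P_inc = 145 W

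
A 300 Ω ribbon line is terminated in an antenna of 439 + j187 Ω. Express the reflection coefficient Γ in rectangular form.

Γ = (Z_L − Z_0)/(Z_L + Z_0) = (139 + j187)/(739 + j187)

Γ ≈ 0.237 + j0.193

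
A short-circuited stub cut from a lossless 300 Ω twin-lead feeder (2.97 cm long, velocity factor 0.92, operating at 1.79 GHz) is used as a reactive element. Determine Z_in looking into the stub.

λ = v/f = 0.92·c / 1.79 GHz = 0.154 m
βl = 2π·l/λ = 2π × 0.193 = 69.3°
tan(βl) = 2.65
For a short-circuited stub, Z_in = jZ_0·tan(βl)

Z_in ≈ +j796 Ω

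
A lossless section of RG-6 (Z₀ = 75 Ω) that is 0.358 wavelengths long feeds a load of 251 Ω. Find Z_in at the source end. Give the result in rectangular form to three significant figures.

βl = 2π × 0.358 = 129°
tan(βl) = tan(129°) = -1.24
Z_in = Z_0·(Z_L + jZ_0·tanβl)/(Z_0 + jZ_L·tanβl)
     = 75·(251 − j93)/(75 − j311)

Z_in ≈ 35 + j52.1 Ω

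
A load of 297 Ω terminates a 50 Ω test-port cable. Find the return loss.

Γ = (297 − 50)/(297 + 50) = 0.712
RL = −20·log₁₀|Γ| = −20·log₁₀(0.712)

RL ≈ 2.95 dB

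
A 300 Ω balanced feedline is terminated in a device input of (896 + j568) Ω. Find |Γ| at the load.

|Γ| ≈ 0.622

Γ = (Z_L − Z_0)/(Z_L + Z_0) = (596 + j568)/(1196 + j568)
|Γ| = 823/1320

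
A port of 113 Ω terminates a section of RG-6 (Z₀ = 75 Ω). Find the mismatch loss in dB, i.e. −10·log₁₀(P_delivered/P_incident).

Γ = (113 − 75)/(113 + 75) = 0.202
|Γ|² = 0.0409, so P_del/P_inc = 1 − |Γ|² = 0.959
ML = −10·log₁₀(1 − |Γ|²)

mismatch loss ≈ 0.181 dB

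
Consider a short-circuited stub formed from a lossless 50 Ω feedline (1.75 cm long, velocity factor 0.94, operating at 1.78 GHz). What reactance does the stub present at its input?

λ = v/f = 0.94·c / 1.78 GHz = 0.158 m
βl = 2π·l/λ = 2π × 0.11 = 39.8°
tan(βl) = 0.832
For a short-circuited stub, Z_in = jZ_0·tan(βl)

X_in ≈ 41.6 Ω (inductive)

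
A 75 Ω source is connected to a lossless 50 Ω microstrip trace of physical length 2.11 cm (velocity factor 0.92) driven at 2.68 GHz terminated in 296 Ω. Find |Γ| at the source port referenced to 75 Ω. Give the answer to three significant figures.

λ = v/f = 0.92·c / 2.68 GHz = 0.103 m
βl = 2π·l/λ = 2π × 0.205 = 73.8°
tan(βl) = 3.43
Z_in = Z_0·(Z_L + jZ_0·tanβl)/(Z_0 + jZ_L·tanβl) = 9.14 − j14.1 Ω
Γ_s = (Z_in − Z_s)/(Z_in + Z_s) = (-65.9 − j14.1)/(84.1 − j14.1), |Γ_s| = 0.789

|Γ| ≈ 0.789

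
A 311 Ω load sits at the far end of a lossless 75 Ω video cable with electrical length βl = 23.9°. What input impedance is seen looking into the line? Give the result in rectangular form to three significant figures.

tan(βl) = tan(23.9°) = 0.443
Z_in = Z_0·(Z_L + jZ_0·tanβl)/(Z_0 + jZ_L·tanβl)
     = 75·(311 + j33.2)/(75 + j138)

Z_in ≈ 85 − j123 Ω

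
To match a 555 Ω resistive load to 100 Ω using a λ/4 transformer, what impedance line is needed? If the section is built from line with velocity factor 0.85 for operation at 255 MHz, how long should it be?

Z_qwt ≈ 236 Ω; length ≈ 25 cm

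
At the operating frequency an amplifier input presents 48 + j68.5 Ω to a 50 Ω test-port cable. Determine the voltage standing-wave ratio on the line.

Γ = (Z_L − Z_0)/(Z_L + Z_0) = (-2 + j68.5)/(98 + j68.5)
|Γ| = 68.5/120 = 0.573
VSWR = (1 + |Γ|)/(1 − |Γ|) = 1.57/0.427

VSWR ≈ 3.69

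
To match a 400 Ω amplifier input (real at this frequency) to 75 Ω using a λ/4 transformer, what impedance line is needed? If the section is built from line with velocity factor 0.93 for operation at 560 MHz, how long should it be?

Z_qwt ≈ 173 Ω; length ≈ 12.5 cm

Z_qwt = √(Z_0·R_L) = √(75 × 400) = √30000
λ = 0.93·c/f = 0.498 m, so l = λ/4 = 0.125 m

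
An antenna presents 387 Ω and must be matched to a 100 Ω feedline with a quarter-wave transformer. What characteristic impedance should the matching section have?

Z_qwt ≈ 197 Ω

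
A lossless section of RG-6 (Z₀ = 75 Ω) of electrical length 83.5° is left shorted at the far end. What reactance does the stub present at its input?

tan(βl) = 8.78
For a shorted stub, Z_in = jZ_0·tan(βl)

X_in ≈ 658 Ω (inductive)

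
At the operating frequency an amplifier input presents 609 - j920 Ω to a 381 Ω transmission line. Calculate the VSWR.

VSWR ≈ 5.7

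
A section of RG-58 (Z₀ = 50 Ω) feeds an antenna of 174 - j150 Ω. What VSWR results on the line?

Γ = (Z_L − Z_0)/(Z_L + Z_0) = (124 − j150)/(224 − j150)
|Γ| = 195/270 = 0.722
VSWR = (1 + |Γ|)/(1 − |Γ|) = 1.72/0.278

VSWR ≈ 6.19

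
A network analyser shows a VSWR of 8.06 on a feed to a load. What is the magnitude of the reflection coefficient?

|Γ| = (S − 1)/(S + 1) = (8.06 − 1)/(8.06 + 1) = 7.06/9.06

|Γ| ≈ 0.779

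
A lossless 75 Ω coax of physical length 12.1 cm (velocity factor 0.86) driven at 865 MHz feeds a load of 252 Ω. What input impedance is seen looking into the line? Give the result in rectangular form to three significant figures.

λ = v/f = 0.86·c / 865 MHz = 0.298 m
βl = 2π·l/λ = 2π × 0.406 = 146°
tan(βl) = tan(146°) = -0.673
Z_in = Z_0·(Z_L + jZ_0·tanβl)/(Z_0 + jZ_L·tanβl)
     = 75·(252 − j50.5)/(75 − j170)

Z_in ≈ 59.9 + j84.9 Ω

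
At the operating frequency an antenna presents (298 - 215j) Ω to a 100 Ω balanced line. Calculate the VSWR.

VSWR ≈ 4.65

Γ = (Z_L − Z_0)/(Z_L + Z_0) = (198 − j215)/(398 − j215)
|Γ| = 292/452 = 0.646
VSWR = (1 + |Γ|)/(1 − |Γ|) = 1.65/0.354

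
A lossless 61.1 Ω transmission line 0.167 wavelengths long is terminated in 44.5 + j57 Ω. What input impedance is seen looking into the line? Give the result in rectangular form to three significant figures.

Z_in ≈ 89.8 − j79.3 Ω

βl = 2π × 0.167 = 60.1°
tan(βl) = tan(60.1°) = 1.74
Z_in = Z_0·(Z_L + jZ_0·tanβl)/(Z_0 + jZ_L·tanβl)
     = 61.1·(44.5 + j163)/(-38.1 + j77.5)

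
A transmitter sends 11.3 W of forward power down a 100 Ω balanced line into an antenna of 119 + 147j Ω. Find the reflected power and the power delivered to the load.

P_reflected ≈ 3.57 W; P_delivered ≈ 7.73 W

|Γ| = |(19 + j147)/(219 + j147)| = 0.562
|Γ|² = 0.316
P_refl = |Γ|²·P_inc = 3.57 W, P_del = (1 − |Γ|²)·P_inc = 7.73 W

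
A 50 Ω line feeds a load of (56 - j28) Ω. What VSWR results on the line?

VSWR ≈ 1.71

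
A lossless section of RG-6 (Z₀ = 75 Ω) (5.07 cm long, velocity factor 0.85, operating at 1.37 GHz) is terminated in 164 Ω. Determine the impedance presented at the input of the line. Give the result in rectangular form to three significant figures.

λ = v/f = 0.85·c / 1.37 GHz = 0.186 m
βl = 2π·l/λ = 2π × 0.272 = 98.1°
tan(βl) = tan(98.1°) = -7.06
Z_in = Z_0·(Z_L + jZ_0·tanβl)/(Z_0 + jZ_L·tanβl)
     = 75·(164 − j530)/(75 − j1160)

Z_in ≈ 34.8 + j8.36 Ω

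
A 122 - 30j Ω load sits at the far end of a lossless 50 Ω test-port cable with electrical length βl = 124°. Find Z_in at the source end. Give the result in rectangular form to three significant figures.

tan(βl) = tan(124°) = -1.48
Z_in = Z_0·(Z_L + jZ_0·tanβl)/(Z_0 + jZ_L·tanβl)
     = 50·(122 − j104)/(5.52 − j181)

Z_in ≈ 29.8 + j32.8 Ω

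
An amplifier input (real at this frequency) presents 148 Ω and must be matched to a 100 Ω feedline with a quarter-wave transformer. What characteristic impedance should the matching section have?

Z_qwt ≈ 122 Ω

Z_qwt = √(Z_0·R_L) = √(100 × 148) = √14800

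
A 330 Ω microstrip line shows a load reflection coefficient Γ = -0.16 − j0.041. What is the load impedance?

Z_L ≈ 238 − j20.1 Ω

Z_L = Z_0·(1 + Γ)/(1 − Γ) = 330·(0.84 − j0.041)/(1.16 + j0.041)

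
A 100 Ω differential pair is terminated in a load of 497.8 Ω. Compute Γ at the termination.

Γ = 0.665

Γ = (Z_L − Z_0)/(Z_L + Z_0) = (497.8 − 100)/(497.8 + 100) = 397.8/597.8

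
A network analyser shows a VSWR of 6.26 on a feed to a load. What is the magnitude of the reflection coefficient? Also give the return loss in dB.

|Γ| = (S − 1)/(S + 1) = (6.26 − 1)/(6.26 + 1) = 5.26/7.26
RL = −20·log₁₀|Γ| = −20·log₁₀(0.725)

|Γ| ≈ 0.725; return loss ≈ 2.8 dB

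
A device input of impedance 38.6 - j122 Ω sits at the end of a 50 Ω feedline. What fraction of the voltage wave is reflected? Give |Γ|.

Γ = (Z_L − Z_0)/(Z_L + Z_0) = (-11.4 − j122)/(88.6 − j122)
|Γ| = 123/151

|Γ| ≈ 0.813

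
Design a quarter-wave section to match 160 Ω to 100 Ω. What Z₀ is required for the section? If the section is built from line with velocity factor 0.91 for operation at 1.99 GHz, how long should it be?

Z_qwt = √(Z_0·R_L) = √(100 × 160) = √16000
λ = 0.91·c/f = 0.137 m, so l = λ/4 = 0.0343 m

Z_qwt ≈ 126 Ω; length ≈ 3.43 cm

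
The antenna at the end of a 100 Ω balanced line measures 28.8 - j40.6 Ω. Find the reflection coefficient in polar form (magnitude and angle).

Γ ≈ 0.607 ∠ -133°

Γ = (Z_L − Z_0)/(Z_L + Z_0) = (-71.2 − j40.6)/(128.8 − j40.6)
|Γ| = 82/135 = 0.607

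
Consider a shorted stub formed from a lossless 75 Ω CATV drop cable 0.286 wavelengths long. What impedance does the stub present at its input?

βl = 2π × 0.286 = 103°
tan(βl) = -4.35
For a shorted stub, Z_in = jZ_0·tan(βl)

Z_in ≈ −j326 Ω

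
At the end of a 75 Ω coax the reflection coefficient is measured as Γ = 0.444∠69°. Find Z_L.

Z_L ≈ 68.5 + j70.7 Ω

Z_L = Z_0·(1 + Γ)/(1 − Γ) = 75·(1.16 + j0.415)/(0.841 − j0.415)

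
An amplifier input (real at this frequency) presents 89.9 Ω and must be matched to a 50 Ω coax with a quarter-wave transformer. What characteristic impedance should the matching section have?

Z_qwt = √(Z_0·R_L) = √(50 × 89.9) = √4495

Z_qwt ≈ 67 Ω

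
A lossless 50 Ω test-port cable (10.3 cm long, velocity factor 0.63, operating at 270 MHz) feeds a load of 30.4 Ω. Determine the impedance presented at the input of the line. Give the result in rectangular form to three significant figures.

λ = v/f = 0.63·c / 270 MHz = 0.7 m
βl = 2π·l/λ = 2π × 0.147 = 53°
tan(βl) = tan(53°) = 1.33
Z_in = Z_0·(Z_L + jZ_0·tanβl)/(Z_0 + jZ_L·tanβl)
     = 50·(30.4 + j66.3)/(50 + j40.3)

Z_in ≈ 50.8 + j25.3 Ω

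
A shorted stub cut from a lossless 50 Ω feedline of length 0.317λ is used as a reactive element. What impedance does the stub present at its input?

βl = 2π × 0.317 = 114°
tan(βl) = -2.23
For a shorted stub, Z_in = jZ_0·tan(βl)

Z_in ≈ −j112 Ω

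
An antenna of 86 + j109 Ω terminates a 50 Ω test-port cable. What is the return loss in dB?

RL ≈ 3.63 dB

Γ = (36 + j109)/(136 + j109), |Γ| = 0.659
RL = −20·log₁₀|Γ| = −20·log₁₀(0.659)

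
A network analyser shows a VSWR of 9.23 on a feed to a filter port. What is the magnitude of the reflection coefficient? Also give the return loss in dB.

|Γ| = (S − 1)/(S + 1) = (9.23 − 1)/(9.23 + 1) = 8.23/10.2
RL = −20·log₁₀|Γ| = −20·log₁₀(0.804)

|Γ| ≈ 0.804; return loss ≈ 1.89 dB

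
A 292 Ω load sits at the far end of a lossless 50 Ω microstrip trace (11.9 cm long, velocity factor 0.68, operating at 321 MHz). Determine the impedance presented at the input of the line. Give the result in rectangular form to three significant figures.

λ = v/f = 0.68·c / 321 MHz = 0.636 m
βl = 2π·l/λ = 2π × 0.187 = 67.4°
tan(βl) = tan(67.4°) = 2.4
Z_in = Z_0·(Z_L + jZ_0·tanβl)/(Z_0 + jZ_L·tanβl)
     = 50·(292 + j120)/(50 + j702)

Z_in ≈ 9.99 − j20.1 Ω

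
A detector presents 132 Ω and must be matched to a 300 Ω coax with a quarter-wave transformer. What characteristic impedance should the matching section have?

Z_qwt ≈ 199 Ω

Z_qwt = √(Z_0·R_L) = √(300 × 132) = √39600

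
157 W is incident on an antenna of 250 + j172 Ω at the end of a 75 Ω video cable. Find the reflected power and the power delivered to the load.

P_reflected ≈ 69.9 W; P_delivered ≈ 87.1 W

|Γ| = |(175 + j172)/(325 + j172)| = 0.667
|Γ|² = 0.445
P_refl = |Γ|²·P_inc = 69.9 W, P_del = (1 − |Γ|²)·P_inc = 87.1 W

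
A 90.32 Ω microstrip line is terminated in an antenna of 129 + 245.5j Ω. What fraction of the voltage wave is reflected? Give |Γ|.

Γ = (Z_L − Z_0)/(Z_L + Z_0) = (38.68 + j245.5)/(219.3 + j245.5)
|Γ| = 249/329

|Γ| ≈ 0.755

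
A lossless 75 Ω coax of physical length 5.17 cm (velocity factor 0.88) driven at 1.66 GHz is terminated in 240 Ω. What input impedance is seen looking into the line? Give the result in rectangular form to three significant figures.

λ = v/f = 0.88·c / 1.66 GHz = 0.159 m
βl = 2π·l/λ = 2π × 0.325 = 117°
tan(βl) = tan(117°) = -1.96
Z_in = Z_0·(Z_L + jZ_0·tanβl)/(Z_0 + jZ_L·tanβl)
     = 75·(240 − j147)/(75 − j470)

Z_in ≈ 28.8 + j33.7 Ω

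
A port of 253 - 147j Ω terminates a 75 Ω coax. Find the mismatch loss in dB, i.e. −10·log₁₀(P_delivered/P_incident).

Γ = (178 − j147)/(328 − j147), |Γ| = 0.642
|Γ|² = 0.413, so P_del/P_inc = 1 − |Γ|² = 0.587
ML = −10·log₁₀(1 − |Γ|²)

mismatch loss ≈ 2.31 dB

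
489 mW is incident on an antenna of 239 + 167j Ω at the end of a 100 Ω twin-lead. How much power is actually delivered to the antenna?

P_delivered ≈ 327 mW

|Γ| = |(139 + j167)/(339 + j167)| = 0.575
|Γ|² = 0.331
P_refl = |Γ|²·P_inc = 162 mW, P_del = (1 − |Γ|²)·P_inc = 327 mW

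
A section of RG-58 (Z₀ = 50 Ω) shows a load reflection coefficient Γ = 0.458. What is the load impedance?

Z_L = Z_0·(1 + Γ)/(1 − Γ) = 50·(1.46)/(0.542)

Z_L ≈ 135 Ω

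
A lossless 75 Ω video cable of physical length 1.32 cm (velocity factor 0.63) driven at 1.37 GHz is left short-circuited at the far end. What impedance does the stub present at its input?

λ = v/f = 0.63·c / 1.37 GHz = 0.138 m
βl = 2π·l/λ = 2π × 0.0957 = 34.4°
tan(βl) = 0.686
For a short-circuited stub, Z_in = jZ_0·tan(βl)

Z_in ≈ +j51.4 Ω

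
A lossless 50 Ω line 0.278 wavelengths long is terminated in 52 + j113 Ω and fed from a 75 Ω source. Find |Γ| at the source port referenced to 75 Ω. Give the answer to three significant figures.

βl = 2π × 0.278 = 100°
tan(βl) = -5.63
Z_in = Z_0·(Z_L + jZ_0·tanβl)/(Z_0 + jZ_L·tanβl) = 7.64 − j9.01 Ω
Γ_s = (Z_in − Z_s)/(Z_in + Z_s) = (-67.4 − j9.01)/(82.6 − j9.01), |Γ_s| = 0.818

|Γ| ≈ 0.818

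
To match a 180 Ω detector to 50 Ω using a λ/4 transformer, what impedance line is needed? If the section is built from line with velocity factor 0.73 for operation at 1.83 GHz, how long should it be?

Z_qwt ≈ 94.9 Ω; length ≈ 2.99 cm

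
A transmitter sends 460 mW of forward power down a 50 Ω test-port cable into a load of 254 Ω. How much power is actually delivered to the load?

P_delivered ≈ 253 mW

Γ = (254 − 50)/(254 + 50) = 0.671
|Γ|² = 0.45
P_refl = |Γ|²·P_inc = 207 mW, P_del = (1 − |Γ|²)·P_inc = 253 mW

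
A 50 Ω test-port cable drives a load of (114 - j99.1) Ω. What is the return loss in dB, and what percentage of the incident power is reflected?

RL ≈ 4.21 dB; 37.9% of incident power reflected

Γ = (64 − j99.1)/(164 − j99.1), |Γ| = 0.616
RL = −20·log₁₀(0.616) = 4.21 dB
P_refl/P_inc = |Γ|² = 0.379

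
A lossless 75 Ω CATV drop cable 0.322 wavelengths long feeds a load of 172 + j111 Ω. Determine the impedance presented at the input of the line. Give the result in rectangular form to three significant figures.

βl = 2π × 0.322 = 116°
tan(βl) = tan(116°) = -2.06
Z_in = Z_0·(Z_L + jZ_0·tanβl)/(Z_0 + jZ_L·tanβl)
     = 75·(172 − j43.3)/(303 − j354)

Z_in ≈ 23.3 + j16.5 Ω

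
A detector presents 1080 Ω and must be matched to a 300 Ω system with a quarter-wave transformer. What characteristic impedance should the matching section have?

Z_qwt = √(Z_0·R_L) = √(300 × 1080) = √324000

Z_qwt ≈ 569 Ω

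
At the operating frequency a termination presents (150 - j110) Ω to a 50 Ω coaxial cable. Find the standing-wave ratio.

Γ = (Z_L − Z_0)/(Z_L + Z_0) = (100 − j110)/(200 − j110)
|Γ| = 149/228 = 0.651
VSWR = (1 + |Γ|)/(1 − |Γ|) = 1.65/0.349

VSWR ≈ 4.74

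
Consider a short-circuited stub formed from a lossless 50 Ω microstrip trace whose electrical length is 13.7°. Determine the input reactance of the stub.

X_in ≈ 12.2 Ω (inductive)

tan(βl) = 0.244
For a short-circuited stub, Z_in = jZ_0·tan(βl)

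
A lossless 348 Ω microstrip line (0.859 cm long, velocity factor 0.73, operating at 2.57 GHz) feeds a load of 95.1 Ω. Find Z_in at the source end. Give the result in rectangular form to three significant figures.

Z_in ≈ 141 + j227 Ω

λ = v/f = 0.73·c / 2.57 GHz = 0.0852 m
βl = 2π·l/λ = 2π × 0.101 = 36.3°
tan(βl) = tan(36.3°) = 0.734
Z_in = Z_0·(Z_L + jZ_0·tanβl)/(Z_0 + jZ_L·tanβl)
     = 348·(95.1 + j256)/(348 + j69.8)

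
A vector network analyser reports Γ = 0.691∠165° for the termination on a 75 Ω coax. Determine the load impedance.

Z_L = Z_0·(1 + Γ)/(1 − Γ) = 75·(0.333 + j0.179)/(1.67 − j0.179)

Z_L ≈ 13.9 + j9.54 Ω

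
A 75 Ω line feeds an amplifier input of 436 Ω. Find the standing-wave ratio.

Γ = (436 − 75)/(436 + 75) = 0.706
VSWR = (1 + 0.706)/(1 − 0.706)

VSWR ≈ 5.81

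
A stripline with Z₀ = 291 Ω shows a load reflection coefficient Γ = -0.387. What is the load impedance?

Z_L ≈ 129 Ω

Z_L = Z_0·(1 + Γ)/(1 − Γ) = 291·(0.613)/(1.39)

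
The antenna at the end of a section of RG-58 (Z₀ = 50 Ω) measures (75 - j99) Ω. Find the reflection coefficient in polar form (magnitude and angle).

Γ ≈ 0.64 ∠ -37.4°

Γ = (Z_L − Z_0)/(Z_L + Z_0) = (25 − j99)/(125 − j99)
|Γ| = 102/159 = 0.64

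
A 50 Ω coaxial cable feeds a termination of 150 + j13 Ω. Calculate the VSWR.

VSWR ≈ 3.03

Γ = (Z_L − Z_0)/(Z_L + Z_0) = (100 + j13)/(200 + j13)
|Γ| = 101/200 = 0.503
VSWR = (1 + |Γ|)/(1 − |Γ|) = 1.5/0.497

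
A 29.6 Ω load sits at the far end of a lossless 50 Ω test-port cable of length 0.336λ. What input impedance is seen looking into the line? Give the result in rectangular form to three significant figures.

Z_in ≈ 56.7 − j27.4 Ω

βl = 2π × 0.336 = 121°
tan(βl) = tan(121°) = -1.67
Z_in = Z_0·(Z_L + jZ_0·tanβl)/(Z_0 + jZ_L·tanβl)
     = 50·(29.6 − j83.3)/(50 − j49.3)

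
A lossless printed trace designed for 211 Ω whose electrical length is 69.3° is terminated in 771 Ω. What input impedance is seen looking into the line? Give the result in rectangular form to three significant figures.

Z_in ≈ 65.3 − j73 Ω

tan(βl) = tan(69.3°) = 2.65
Z_in = Z_0·(Z_L + jZ_0·tanβl)/(Z_0 + jZ_L·tanβl)
     = 211·(771 + j558)/(211 + j2040)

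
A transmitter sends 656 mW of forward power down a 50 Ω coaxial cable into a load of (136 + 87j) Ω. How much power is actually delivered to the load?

|Γ| = |(86 + j87)/(186 + j87)| = 0.596
|Γ|² = 0.355
P_refl = |Γ|²·P_inc = 233 mW, P_del = (1 − |Γ|²)·P_inc = 423 mW

P_delivered ≈ 423 mW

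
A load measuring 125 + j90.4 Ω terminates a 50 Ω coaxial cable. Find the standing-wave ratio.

Γ = (Z_L − Z_0)/(Z_L + Z_0) = (75 + j90.4)/(175 + j90.4)
|Γ| = 117/197 = 0.596
VSWR = (1 + |Γ|)/(1 − |Γ|) = 1.6/0.404

VSWR ≈ 3.95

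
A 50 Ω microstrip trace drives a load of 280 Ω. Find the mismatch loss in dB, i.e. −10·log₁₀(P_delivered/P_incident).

Γ = (280 − 50)/(280 + 50) = 0.697
|Γ|² = 0.486, so P_del/P_inc = 1 − |Γ|² = 0.514
ML = −10·log₁₀(1 − |Γ|²)

mismatch loss ≈ 2.89 dB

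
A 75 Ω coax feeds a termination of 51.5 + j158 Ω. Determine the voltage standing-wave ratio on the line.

Γ = (Z_L − Z_0)/(Z_L + Z_0) = (-23.5 + j158)/(126.5 + j158)
|Γ| = 160/202 = 0.789
VSWR = (1 + |Γ|)/(1 − |Γ|) = 1.79/0.211

VSWR ≈ 8.49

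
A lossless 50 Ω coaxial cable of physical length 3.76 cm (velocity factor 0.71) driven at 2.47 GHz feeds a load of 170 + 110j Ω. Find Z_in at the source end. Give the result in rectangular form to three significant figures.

Z_in ≈ 34.4 + j71.5 Ω

λ = v/f = 0.71·c / 2.47 GHz = 0.0862 m
βl = 2π·l/λ = 2π × 0.436 = 157°
tan(βl) = tan(157°) = -0.425
Z_in = Z_0·(Z_L + jZ_0·tanβl)/(Z_0 + jZ_L·tanβl)
     = 50·(170 + j88.7)/(96.8 − j72.3)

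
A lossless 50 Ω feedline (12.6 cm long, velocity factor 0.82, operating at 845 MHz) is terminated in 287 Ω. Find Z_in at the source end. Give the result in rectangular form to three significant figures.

Z_in ≈ 45.1 + j93.8 Ω

λ = v/f = 0.82·c / 845 MHz = 0.291 m
βl = 2π·l/λ = 2π × 0.433 = 156°
tan(βl) = tan(156°) = -0.449
Z_in = Z_0·(Z_L + jZ_0·tanβl)/(Z_0 + jZ_L·tanβl)
     = 50·(287 − j22.5)/(50 − j129)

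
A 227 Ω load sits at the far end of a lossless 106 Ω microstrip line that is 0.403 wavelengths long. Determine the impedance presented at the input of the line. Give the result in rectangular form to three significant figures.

βl = 2π × 0.403 = 145°
tan(βl) = tan(145°) = -0.698
Z_in = Z_0·(Z_L + jZ_0·tanβl)/(Z_0 + jZ_L·tanβl)
     = 106·(227 − j74)/(106 − j158)

Z_in ≈ 104 + j82 Ω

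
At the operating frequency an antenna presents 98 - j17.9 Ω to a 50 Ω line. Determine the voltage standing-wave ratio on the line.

VSWR ≈ 2.05

Γ = (Z_L − Z_0)/(Z_L + Z_0) = (48 − j17.9)/(148 − j17.9)
|Γ| = 51.2/149 = 0.344
VSWR = (1 + |Γ|)/(1 − |Γ|) = 1.34/0.656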